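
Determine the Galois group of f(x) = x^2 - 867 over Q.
Gal(K/Q) = Z/2Z (cyclic of order 2)

x^2 - 867 is irreducible over Q since 867 is not a rational square. The splitting field Q(sqrt(867)) has degree 2 over Q, and its unique nontrivial automorphism is sqrt(867) ↦ -sqrt(867). Hence Gal(Q(sqrt(867))/Q) = Z/2Z.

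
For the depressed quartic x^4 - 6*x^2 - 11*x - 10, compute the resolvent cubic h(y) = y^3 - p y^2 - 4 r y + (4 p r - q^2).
h(y) = y^3 + 6*y^2 + 40*y + 119

Identify coefficients: p = -6, q = -11, r = -10.
Plug into h(y) = y^3 - p y^2 - 4 r y + (4 p r - q^2):
  h(y) = y^3 - (-6) y^2 - 4*(-10) y + (4*(-6)*(-10) - (-11)^2)
       = y^3 + (6) y^2 + (40) y + (119).
Simplifying: h(y) = y^3 + 6*y^2 + 40*y + 119.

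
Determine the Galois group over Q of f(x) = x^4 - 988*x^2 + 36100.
Gal(K/Q) = Z/2Z (cyclic of order 2)

f factors as (x^2 - 950)(x^2 - 38), so the splitting field is K = Q(sqrt(950), sqrt(38)). The squarefree part of 950 is 38 and the squarefree part of 38 is also 38, so sqrt(950) and sqrt(38) are both rational multiples of sqrt(38). Hence Q(sqrt(950)) = Q(sqrt(38)) = Q(sqrt(38)), and the splitting field collapses to a single degree-2 extension with Galois group Z/2Z.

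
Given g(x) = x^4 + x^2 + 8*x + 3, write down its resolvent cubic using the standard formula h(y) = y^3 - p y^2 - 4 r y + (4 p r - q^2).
h(y) = y^3 - y^2 - 12*y - 52

Identify coefficients: p = 1, q = 8, r = 3.
Plug into h(y) = y^3 - p y^2 - 4 r y + (4 p r - q^2):
  h(y) = y^3 - (1) y^2 - 4*(3) y + (4*(1)*(3) - (8)^2)
       = y^3 + (-1) y^2 + (-12) y + (-52).
Simplifying: h(y) = y^3 - y^2 - 12*y - 52.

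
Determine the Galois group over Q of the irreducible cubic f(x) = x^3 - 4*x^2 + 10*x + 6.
Gal(K/Q) = S_3 (symmetric group of order 6)

Compute the discriminant of x^3 + (-4)*x^2 + (10)*x + (6): Δ = -6156. Since Δ is not a rational square, the Galois group is not contained in A_3; it must be the full S_3 (irreducibility of the cubic rules out anything smaller).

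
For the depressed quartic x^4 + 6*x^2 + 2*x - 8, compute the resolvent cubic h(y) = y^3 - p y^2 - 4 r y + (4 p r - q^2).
h(y) = y^3 - 6*y^2 + 32*y - 196

Identify coefficients: p = 6, q = 2, r = -8.
Plug into h(y) = y^3 - p y^2 - 4 r y + (4 p r - q^2):
  h(y) = y^3 - (6) y^2 - 4*(-8) y + (4*(6)*(-8) - (2)^2)
       = y^3 + (-6) y^2 + (32) y + (-196).
Simplifying: h(y) = y^3 - 6*y^2 + 32*y - 196.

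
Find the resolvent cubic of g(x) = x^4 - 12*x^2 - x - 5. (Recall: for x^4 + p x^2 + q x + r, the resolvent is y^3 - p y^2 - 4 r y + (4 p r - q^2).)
h(y) = y^3 + 12*y^2 + 20*y + 239

Identify coefficients: p = -12, q = -1, r = -5.
Plug into h(y) = y^3 - p y^2 - 4 r y + (4 p r - q^2):
  h(y) = y^3 - (-12) y^2 - 4*(-5) y + (4*(-12)*(-5) - (-1)^2)
       = y^3 + (12) y^2 + (20) y + (239).
Simplifying: h(y) = y^3 + 12*y^2 + 20*y + 239.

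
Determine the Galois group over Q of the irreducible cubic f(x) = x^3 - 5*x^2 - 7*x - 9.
Gal(K/Q) = S_3 (symmetric group of order 6)

Compute the discriminant of x^3 + (-5)*x^2 + (-7)*x + (-9): Δ = -9760. Since Δ is not a rational square, the Galois group is not contained in A_3; it must be the full S_3 (irreducibility of the cubic rules out anything smaller).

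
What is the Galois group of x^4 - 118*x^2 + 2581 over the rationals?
Gal(K/Q) = V_4 (Klein four-group, Z/2Z × Z/2Z)

f factors as (x^2 - 29)(x^2 - 89), so the splitting field is K = Q(sqrt(29), sqrt(89)). The elements 29, 89, 2581 are all non-squares in Q, so sqrt(29) and sqrt(89) generate independent quadratic extensions. Thus [K:Q] = 4 and Gal(K/Q) is generated by the two order-2 automorphisms sqrt(29) ↦ -sqrt(29) and sqrt(89) ↦ -sqrt(89), giving V_4.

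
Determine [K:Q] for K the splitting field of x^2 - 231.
[K:Q] = 2

The polynomial x^2 - 231 is irreducible over Q since 231 is not a perfect square. Its splitting field is Q(sqrt(231)), which has degree 2 over Q.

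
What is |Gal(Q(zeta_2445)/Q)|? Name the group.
|Gal(Q(zeta_2445)/Q)| = phi(2445) = 1296; group ≅ (Z/2445Z)^* ≅ Z/2Z × Z/4Z × Z/162Z

The n-th cyclotomic polynomial Φ_2445(x) is the minimal polynomial of zeta_2445 over Q and has degree phi(2445) = 1296. So Q(zeta_2445) is a degree-1296 Galois extension with Galois group (Z/2445Z)^*. By CRT, (Z/2445Z)^* ≅ (Z/3Z)^* × (Z/5Z)^* × (Z/163Z)^*. Each prime-power unit group is (Z/3Z)^* ≅ Z/2Z; (Z/5Z)^* ≅ Z/4Z; (Z/163Z)^* ≅ Z/162Z. Hence Gal(Q(zeta_2445)/Q) ≅ Z/2Z × Z/4Z × Z/162Z.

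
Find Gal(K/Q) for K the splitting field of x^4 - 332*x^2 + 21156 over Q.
Gal(K/Q) = V_4 (Klein four-group, Z/2Z × Z/2Z)

f factors as (x^2 - 86)(x^2 - 246), so the splitting field is K = Q(sqrt(86), sqrt(246)). The elements 86, 246, 21156 are all non-squares in Q, so sqrt(86) and sqrt(246) generate independent quadratic extensions. Thus [K:Q] = 4 and Gal(K/Q) is generated by the two order-2 automorphisms sqrt(86) ↦ -sqrt(86) and sqrt(246) ↦ -sqrt(246), giving V_4.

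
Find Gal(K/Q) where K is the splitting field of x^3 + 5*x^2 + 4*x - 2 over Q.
Gal(K/Q) = S_3 (symmetric group of order 6)

Compute the discriminant of x^3 + (5)*x^2 + (4)*x + (-2): Δ = 316. Since Δ is not a rational square, the Galois group is not contained in A_3; it must be the full S_3 (irreducibility of the cubic rules out anything smaller).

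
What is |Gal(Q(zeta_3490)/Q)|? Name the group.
|Gal(Q(zeta_3490)/Q)| = phi(3490) = 1392; group ≅ (Z/3490Z)^* ≅ Z/4Z × Z/348Z

The n-th cyclotomic polynomial Φ_3490(x) is the minimal polynomial of zeta_3490 over Q and has degree phi(3490) = 1392. So Q(zeta_3490) is a degree-1392 Galois extension with Galois group (Z/3490Z)^*. By CRT, (Z/3490Z)^* ≅ (Z/2Z)^* × (Z/5Z)^* × (Z/349Z)^*. Each prime-power unit group is (Z/2Z)^* ≅ trivial group (order 1); (Z/5Z)^* ≅ Z/4Z; (Z/349Z)^* ≅ Z/348Z. Hence Gal(Q(zeta_3490)/Q) ≅ Z/4Z × Z/348Z.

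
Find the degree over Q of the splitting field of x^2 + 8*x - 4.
[K:Q] = 2

The discriminant of x^2 + (8)*x + (-4) is b^2 - 4c = 64 - (-16) = 80. Since 80 is not a perfect square in Q, the polynomial is irreducible over Q. Its two roots generate a degree-2 extension, so [K:Q] = 2.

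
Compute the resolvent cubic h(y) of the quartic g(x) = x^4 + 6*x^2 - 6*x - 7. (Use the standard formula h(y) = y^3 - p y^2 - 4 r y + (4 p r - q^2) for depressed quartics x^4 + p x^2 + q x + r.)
h(y) = y^3 - 6*y^2 + 28*y - 204

Identify coefficients: p = 6, q = -6, r = -7.
Plug into h(y) = y^3 - p y^2 - 4 r y + (4 p r - q^2):
  h(y) = y^3 - (6) y^2 - 4*(-7) y + (4*(6)*(-7) - (-6)^2)
       = y^3 + (-6) y^2 + (28) y + (-204).
Simplifying: h(y) = y^3 - 6*y^2 + 28*y - 204.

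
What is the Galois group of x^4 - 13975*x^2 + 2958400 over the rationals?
Gal(K/Q) = Z/2Z (cyclic of order 2)

f factors as (x^2 - 13760)(x^2 - 215), so the splitting field is K = Q(sqrt(13760), sqrt(215)). The squarefree part of 13760 is 215 and the squarefree part of 215 is also 215, so sqrt(13760) and sqrt(215) are both rational multiples of sqrt(215). Hence Q(sqrt(13760)) = Q(sqrt(215)) = Q(sqrt(215)), and the splitting field collapses to a single degree-2 extension with Galois group Z/2Z.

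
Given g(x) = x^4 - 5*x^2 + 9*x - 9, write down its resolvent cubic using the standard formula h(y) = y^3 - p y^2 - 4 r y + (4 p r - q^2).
h(y) = y^3 + 5*y^2 + 36*y + 99

Identify coefficients: p = -5, q = 9, r = -9.
Plug into h(y) = y^3 - p y^2 - 4 r y + (4 p r - q^2):
  h(y) = y^3 - (-5) y^2 - 4*(-9) y + (4*(-5)*(-9) - (9)^2)
       = y^3 + (5) y^2 + (36) y + (99).
Simplifying: h(y) = y^3 + 5*y^2 + 36*y + 99.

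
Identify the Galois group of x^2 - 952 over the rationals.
Gal(K/Q) = Z/2Z (cyclic of order 2)

x^2 - 952 is irreducible over Q since 952 is not a rational square. The splitting field Q(sqrt(952)) has degree 2 over Q, and its unique nontrivial automorphism is sqrt(952) ↦ -sqrt(952). Hence Gal(Q(sqrt(952))/Q) = Z/2Z.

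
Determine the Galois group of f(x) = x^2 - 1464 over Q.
Gal(K/Q) = Z/2Z (cyclic of order 2)

x^2 - 1464 is irreducible over Q since 1464 is not a rational square. The splitting field Q(sqrt(1464)) has degree 2 over Q, and its unique nontrivial automorphism is sqrt(1464) ↦ -sqrt(1464). Hence Gal(Q(sqrt(1464))/Q) = Z/2Z.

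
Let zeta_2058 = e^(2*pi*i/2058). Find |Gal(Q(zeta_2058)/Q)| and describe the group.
|Gal(Q(zeta_2058)/Q)| = phi(2058) = 588; group ≅ (Z/2058Z)^* ≅ Z/2Z × Z/294Z

The n-th cyclotomic polynomial Φ_2058(x) is the minimal polynomial of zeta_2058 over Q and has degree phi(2058) = 588. So Q(zeta_2058) is a degree-588 Galois extension with Galois group (Z/2058Z)^*. By CRT, (Z/2058Z)^* ≅ (Z/2Z)^* × (Z/3Z)^* × (Z/343Z)^*. Each prime-power unit group is (Z/2Z)^* ≅ trivial group (order 1); (Z/3Z)^* ≅ Z/2Z; (Z/343Z)^* ≅ Z/294Z. Hence Gal(Q(zeta_2058)/Q) ≅ Z/2Z × Z/294Z.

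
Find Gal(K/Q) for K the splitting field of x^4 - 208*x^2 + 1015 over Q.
Gal(K/Q) = V_4 (Klein four-group, Z/2Z × Z/2Z)

f factors as (x^2 - 5)(x^2 - 203), so the splitting field is K = Q(sqrt(5), sqrt(203)). The elements 5, 203, 1015 are all non-squares in Q, so sqrt(5) and sqrt(203) generate independent quadratic extensions. Thus [K:Q] = 4 and Gal(K/Q) is generated by the two order-2 automorphisms sqrt(5) ↦ -sqrt(5) and sqrt(203) ↦ -sqrt(203), giving V_4.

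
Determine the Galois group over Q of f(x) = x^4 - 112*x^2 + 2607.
Gal(K/Q) = V_4 (Klein four-group, Z/2Z × Z/2Z)

f factors as (x^2 - 33)(x^2 - 79), so the splitting field is K = Q(sqrt(33), sqrt(79)). The elements 33, 79, 2607 are all non-squares in Q, so sqrt(33) and sqrt(79) generate independent quadratic extensions. Thus [K:Q] = 4 and Gal(K/Q) is generated by the two order-2 automorphisms sqrt(33) ↦ -sqrt(33) and sqrt(79) ↦ -sqrt(79), giving V_4.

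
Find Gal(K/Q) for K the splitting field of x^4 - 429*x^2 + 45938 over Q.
Gal(K/Q) = V_4 (Klein four-group, Z/2Z × Z/2Z)

f factors as (x^2 - 206)(x^2 - 223), so the splitting field is K = Q(sqrt(206), sqrt(223)). The elements 206, 223, 45938 are all non-squares in Q, so sqrt(206) and sqrt(223) generate independent quadratic extensions. Thus [K:Q] = 4 and Gal(K/Q) is generated by the two order-2 automorphisms sqrt(206) ↦ -sqrt(206) and sqrt(223) ↦ -sqrt(223), giving V_4.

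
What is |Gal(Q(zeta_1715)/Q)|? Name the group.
|Gal(Q(zeta_1715)/Q)| = phi(1715) = 1176; group ≅ (Z/1715Z)^* ≅ Z/4Z × Z/294Z

The n-th cyclotomic polynomial Φ_1715(x) is the minimal polynomial of zeta_1715 over Q and has degree phi(1715) = 1176. So Q(zeta_1715) is a degree-1176 Galois extension with Galois group (Z/1715Z)^*. By CRT, (Z/1715Z)^* ≅ (Z/5Z)^* × (Z/343Z)^*. Each prime-power unit group is (Z/5Z)^* ≅ Z/4Z; (Z/343Z)^* ≅ Z/294Z. Hence Gal(Q(zeta_1715)/Q) ≅ Z/4Z × Z/294Z.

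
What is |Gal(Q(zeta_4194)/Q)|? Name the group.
|Gal(Q(zeta_4194)/Q)| = phi(4194) = 1392; group ≅ (Z/4194Z)^* ≅ Z/6Z × Z/232Z

The n-th cyclotomic polynomial Φ_4194(x) is the minimal polynomial of zeta_4194 over Q and has degree phi(4194) = 1392. So Q(zeta_4194) is a degree-1392 Galois extension with Galois group (Z/4194Z)^*. By CRT, (Z/4194Z)^* ≅ (Z/2Z)^* × (Z/9Z)^* × (Z/233Z)^*. Each prime-power unit group is (Z/2Z)^* ≅ trivial group (order 1); (Z/9Z)^* ≅ Z/6Z; (Z/233Z)^* ≅ Z/232Z. Hence Gal(Q(zeta_4194)/Q) ≅ Z/6Z × Z/232Z.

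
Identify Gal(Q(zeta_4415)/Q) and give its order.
|Gal(Q(zeta_4415)/Q)| = phi(4415) = 3528; group ≅ (Z/4415Z)^* ≅ Z/4Z × Z/882Z

The n-th cyclotomic polynomial Φ_4415(x) is the minimal polynomial of zeta_4415 over Q and has degree phi(4415) = 3528. So Q(zeta_4415) is a degree-3528 Galois extension with Galois group (Z/4415Z)^*. By CRT, (Z/4415Z)^* ≅ (Z/5Z)^* × (Z/883Z)^*. Each prime-power unit group is (Z/5Z)^* ≅ Z/4Z; (Z/883Z)^* ≅ Z/882Z. Hence Gal(Q(zeta_4415)/Q) ≅ Z/4Z × Z/882Z.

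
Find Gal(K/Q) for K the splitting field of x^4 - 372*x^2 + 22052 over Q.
Gal(K/Q) = V_4 (Klein four-group, Z/2Z × Z/2Z)

f factors as (x^2 - 74)(x^2 - 298), so the splitting field is K = Q(sqrt(74), sqrt(298)). The elements 74, 298, 22052 are all non-squares in Q, so sqrt(74) and sqrt(298) generate independent quadratic extensions. Thus [K:Q] = 4 and Gal(K/Q) is generated by the two order-2 automorphisms sqrt(74) ↦ -sqrt(74) and sqrt(298) ↦ -sqrt(298), giving V_4.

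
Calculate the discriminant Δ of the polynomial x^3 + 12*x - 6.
Δ = -7884

For a depressed cubic x^3 + p x + q the discriminant is Δ = -4 p^3 - 27 q^2 = -4*(12)^3 - 27*(-6)^2 = -6912 - 972 = -7884.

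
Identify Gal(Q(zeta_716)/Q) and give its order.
|Gal(Q(zeta_716)/Q)| = phi(716) = 356; group ≅ (Z/716Z)^* ≅ Z/2Z × Z/178Z

The n-th cyclotomic polynomial Φ_716(x) is the minimal polynomial of zeta_716 over Q and has degree phi(716) = 356. So Q(zeta_716) is a degree-356 Galois extension with Galois group (Z/716Z)^*. By CRT, (Z/716Z)^* ≅ (Z/4Z)^* × (Z/179Z)^*. Each prime-power unit group is (Z/4Z)^* ≅ Z/2Z; (Z/179Z)^* ≅ Z/178Z. Hence Gal(Q(zeta_716)/Q) ≅ Z/2Z × Z/178Z.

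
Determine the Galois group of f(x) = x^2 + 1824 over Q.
Gal(K/Q) = Z/2Z (cyclic of order 2)

x^2 + 1824 is irreducible over Q since -1824 is not a rational square. The splitting field Q(sqrt(-1824)) has degree 2 over Q, and its unique nontrivial automorphism is sqrt(-1824) ↦ -sqrt(-1824). Hence Gal(Q(sqrt(-1824))/Q) = Z/2Z.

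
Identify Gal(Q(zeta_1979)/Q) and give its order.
|Gal(Q(zeta_1979)/Q)| = phi(1979) = 1978; group ≅ (Z/1979Z)^* ≅ Z/1978Z

The n-th cyclotomic polynomial Φ_1979(x) is the minimal polynomial of zeta_1979 over Q and has degree phi(1979) = 1978. So Q(zeta_1979) is a degree-1978 Galois extension with Galois group (Z/1979Z)^*. (Z/1979Z)^* is cyclic since 1979 is an odd prime power (or 4). Hence Gal(Q(zeta_1979)/Q) ≅ Z/1978Z.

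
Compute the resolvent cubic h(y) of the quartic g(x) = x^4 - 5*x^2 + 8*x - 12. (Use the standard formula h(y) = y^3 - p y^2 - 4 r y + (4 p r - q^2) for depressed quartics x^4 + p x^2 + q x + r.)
h(y) = y^3 + 5*y^2 + 48*y + 176

Identify coefficients: p = -5, q = 8, r = -12.
Plug into h(y) = y^3 - p y^2 - 4 r y + (4 p r - q^2):
  h(y) = y^3 - (-5) y^2 - 4*(-12) y + (4*(-5)*(-12) - (8)^2)
       = y^3 + (5) y^2 + (48) y + (176).
Simplifying: h(y) = y^3 + 5*y^2 + 48*y + 176.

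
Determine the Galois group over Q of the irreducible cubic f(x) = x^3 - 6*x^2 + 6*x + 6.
Gal(K/Q) = S_3 (symmetric group of order 6)

Compute the discriminant of x^3 + (-6)*x^2 + (6)*x + (6): Δ = 756. Since Δ is not a rational square, the Galois group is not contained in A_3; it must be the full S_3 (irreducibility of the cubic rules out anything smaller).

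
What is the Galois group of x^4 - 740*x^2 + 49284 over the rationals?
Gal(K/Q) = Z/2Z (cyclic of order 2)

f factors as (x^2 - 666)(x^2 - 74), so the splitting field is K = Q(sqrt(666), sqrt(74)). The squarefree part of 666 is 74 and the squarefree part of 74 is also 74, so sqrt(666) and sqrt(74) are both rational multiples of sqrt(74). Hence Q(sqrt(666)) = Q(sqrt(74)) = Q(sqrt(74)), and the splitting field collapses to a single degree-2 extension with Galois group Z/2Z.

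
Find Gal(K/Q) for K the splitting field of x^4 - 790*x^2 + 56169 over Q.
Gal(K/Q) = Z/2Z (cyclic of order 2)

f factors as (x^2 - 711)(x^2 - 79), so the splitting field is K = Q(sqrt(711), sqrt(79)). The squarefree part of 711 is 79 and the squarefree part of 79 is also 79, so sqrt(711) and sqrt(79) are both rational multiples of sqrt(79). Hence Q(sqrt(711)) = Q(sqrt(79)) = Q(sqrt(79)), and the splitting field collapses to a single degree-2 extension with Galois group Z/2Z.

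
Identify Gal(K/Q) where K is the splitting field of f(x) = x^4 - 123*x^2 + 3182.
Gal(K/Q) = V_4 (Klein four-group, Z/2Z × Z/2Z)

f factors as (x^2 - 37)(x^2 - 86), so the splitting field is K = Q(sqrt(37), sqrt(86)). The elements 37, 86, 3182 are all non-squares in Q, so sqrt(37) and sqrt(86) generate independent quadratic extensions. Thus [K:Q] = 4 and Gal(K/Q) is generated by the two order-2 automorphisms sqrt(37) ↦ -sqrt(37) and sqrt(86) ↦ -sqrt(86), giving V_4.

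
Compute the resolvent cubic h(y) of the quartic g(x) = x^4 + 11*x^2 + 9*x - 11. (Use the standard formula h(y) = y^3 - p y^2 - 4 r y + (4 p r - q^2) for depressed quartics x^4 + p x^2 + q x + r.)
h(y) = y^3 - 11*y^2 + 44*y - 565

Identify coefficients: p = 11, q = 9, r = -11.
Plug into h(y) = y^3 - p y^2 - 4 r y + (4 p r - q^2):
  h(y) = y^3 - (11) y^2 - 4*(-11) y + (4*(11)*(-11) - (9)^2)
       = y^3 + (-11) y^2 + (44) y + (-565).
Simplifying: h(y) = y^3 - 11*y^2 + 44*y - 565.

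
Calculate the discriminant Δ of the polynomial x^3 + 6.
Δ = -972

For x^3 + a x^2 + b x + c the discriminant is Δ = 18 a b c - 4 a^3 c + a^2 b^2 - 4 b^3 - 27 c^2.
Plug a = 0, b = 0, c = 6:
  18*(0)*(0)*(6) - 4*(0)^3*(6) + (0)^2*(0)^2 - 4*(0)^3 - 27*(6)^2
  = 0 + (0) + 0 + (0) + (-972)
  = -972.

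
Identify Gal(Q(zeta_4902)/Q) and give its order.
|Gal(Q(zeta_4902)/Q)| = phi(4902) = 1512; group ≅ (Z/4902Z)^* ≅ Z/2Z × Z/18Z × Z/42Z

The n-th cyclotomic polynomial Φ_4902(x) is the minimal polynomial of zeta_4902 over Q and has degree phi(4902) = 1512. So Q(zeta_4902) is a degree-1512 Galois extension with Galois group (Z/4902Z)^*. By CRT, (Z/4902Z)^* ≅ (Z/2Z)^* × (Z/3Z)^* × (Z/19Z)^* × (Z/43Z)^*. Each prime-power unit group is (Z/2Z)^* ≅ trivial group (order 1); (Z/3Z)^* ≅ Z/2Z; (Z/19Z)^* ≅ Z/18Z; (Z/43Z)^* ≅ Z/42Z. Hence Gal(Q(zeta_4902)/Q) ≅ Z/2Z × Z/18Z × Z/42Z.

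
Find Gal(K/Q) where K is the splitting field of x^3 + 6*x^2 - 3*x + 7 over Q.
Gal(K/Q) = S_3 (symmetric group of order 6)

Compute the discriminant of x^3 + (6)*x^2 + (-3)*x + (7): Δ = -9207. Since Δ is not a rational square, the Galois group is not contained in A_3; it must be the full S_3 (irreducibility of the cubic rules out anything smaller).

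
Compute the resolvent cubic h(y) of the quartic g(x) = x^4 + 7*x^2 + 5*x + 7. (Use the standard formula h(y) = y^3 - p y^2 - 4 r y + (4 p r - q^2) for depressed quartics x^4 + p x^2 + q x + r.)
h(y) = y^3 - 7*y^2 - 28*y + 171

Identify coefficients: p = 7, q = 5, r = 7.
Plug into h(y) = y^3 - p y^2 - 4 r y + (4 p r - q^2):
  h(y) = y^3 - (7) y^2 - 4*(7) y + (4*(7)*(7) - (5)^2)
       = y^3 + (-7) y^2 + (-28) y + (171).
Simplifying: h(y) = y^3 - 7*y^2 - 28*y + 171.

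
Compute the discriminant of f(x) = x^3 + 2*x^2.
Δ = 0

For x^3 + a x^2 + b x + c the discriminant is Δ = 18 a b c - 4 a^3 c + a^2 b^2 - 4 b^3 - 27 c^2.
Plug a = 2, b = 0, c = 0:
  18*(2)*(0)*(0) - 4*(2)^3*(0) + (2)^2*(0)^2 - 4*(0)^3 - 27*(0)^2
  = 0 + (0) + 0 + (0) + (0)
  = 0.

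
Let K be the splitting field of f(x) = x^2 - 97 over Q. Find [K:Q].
[K:Q] = 2

The polynomial x^2 - 97 is irreducible over Q since 97 is not a perfect square. Its splitting field is Q(sqrt(97)), which has degree 2 over Q.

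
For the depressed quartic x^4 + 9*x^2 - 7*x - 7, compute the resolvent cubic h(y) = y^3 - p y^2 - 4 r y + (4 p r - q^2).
h(y) = y^3 - 9*y^2 + 28*y - 301

Identify coefficients: p = 9, q = -7, r = -7.
Plug into h(y) = y^3 - p y^2 - 4 r y + (4 p r - q^2):
  h(y) = y^3 - (9) y^2 - 4*(-7) y + (4*(9)*(-7) - (-7)^2)
       = y^3 + (-9) y^2 + (28) y + (-301).
Simplifying: h(y) = y^3 - 9*y^2 + 28*y - 301.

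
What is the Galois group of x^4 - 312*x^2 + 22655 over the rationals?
Gal(K/Q) = V_4 (Klein four-group, Z/2Z × Z/2Z)

f factors as (x^2 - 197)(x^2 - 115), so the splitting field is K = Q(sqrt(197), sqrt(115)). The elements 197, 115, 22655 are all non-squares in Q, so sqrt(197) and sqrt(115) generate independent quadratic extensions. Thus [K:Q] = 4 and Gal(K/Q) is generated by the two order-2 automorphisms sqrt(197) ↦ -sqrt(197) and sqrt(115) ↦ -sqrt(115), giving V_4.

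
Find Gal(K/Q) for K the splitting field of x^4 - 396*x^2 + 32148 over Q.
Gal(K/Q) = V_4 (Klein four-group, Z/2Z × Z/2Z)

f factors as (x^2 - 114)(x^2 - 282), so the splitting field is K = Q(sqrt(114), sqrt(282)). The elements 114, 282, 32148 are all non-squares in Q, so sqrt(114) and sqrt(282) generate independent quadratic extensions. Thus [K:Q] = 4 and Gal(K/Q) is generated by the two order-2 automorphisms sqrt(114) ↦ -sqrt(114) and sqrt(282) ↦ -sqrt(282), giving V_4.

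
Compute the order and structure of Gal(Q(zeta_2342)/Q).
|Gal(Q(zeta_2342)/Q)| = phi(2342) = 1170; group ≅ (Z/2342Z)^* ≅ Z/1170Z

The n-th cyclotomic polynomial Φ_2342(x) is the minimal polynomial of zeta_2342 over Q and has degree phi(2342) = 1170. So Q(zeta_2342) is a degree-1170 Galois extension with Galois group (Z/2342Z)^*. By CRT, (Z/2342Z)^* ≅ (Z/2Z)^* × (Z/1171Z)^*. Each prime-power unit group is (Z/2Z)^* ≅ trivial group (order 1); (Z/1171Z)^* ≅ Z/1170Z. Hence Gal(Q(zeta_2342)/Q) ≅ Z/1170Z.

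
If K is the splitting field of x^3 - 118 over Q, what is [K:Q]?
[K:Q] = 6

x^3 - 118 has one real root r = 118^(1/3) and two complex roots r*zeta_3, r*zeta_3^2 where zeta_3 = e^(2*pi*i/3). The splitting field is Q(r, zeta_3). [Q(r):Q] = 3 and [Q(zeta_3):Q] = 2 with gcd = 1, so [Q(r, zeta_3):Q] = 3 * 2 = 6.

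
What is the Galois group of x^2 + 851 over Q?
Gal(K/Q) = Z/2Z (cyclic of order 2)

x^2 + 851 is irreducible over Q since -851 is not a rational square. The splitting field Q(sqrt(-851)) has degree 2 over Q, and its unique nontrivial automorphism is sqrt(-851) ↦ -sqrt(-851). Hence Gal(Q(sqrt(-851))/Q) = Z/2Z.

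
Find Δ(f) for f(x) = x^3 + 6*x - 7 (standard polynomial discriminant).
Δ = -2187

For a depressed cubic x^3 + p x + q the discriminant is Δ = -4 p^3 - 27 q^2 = -4*(6)^3 - 27*(-7)^2 = -864 - 1323 = -2187.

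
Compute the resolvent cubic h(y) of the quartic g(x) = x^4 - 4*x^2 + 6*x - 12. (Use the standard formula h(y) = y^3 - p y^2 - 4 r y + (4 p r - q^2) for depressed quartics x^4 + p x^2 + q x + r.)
h(y) = y^3 + 4*y^2 + 48*y + 156

Identify coefficients: p = -4, q = 6, r = -12.
Plug into h(y) = y^3 - p y^2 - 4 r y + (4 p r - q^2):
  h(y) = y^3 - (-4) y^2 - 4*(-12) y + (4*(-4)*(-12) - (6)^2)
       = y^3 + (4) y^2 + (48) y + (156).
Simplifying: h(y) = y^3 + 4*y^2 + 48*y + 156.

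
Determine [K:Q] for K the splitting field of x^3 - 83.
[K:Q] = 6

x^3 - 83 has one real root r = 83^(1/3) and two complex roots r*zeta_3, r*zeta_3^2 where zeta_3 = e^(2*pi*i/3). The splitting field is Q(r, zeta_3). [Q(r):Q] = 3 and [Q(zeta_3):Q] = 2 with gcd = 1, so [Q(r, zeta_3):Q] = 3 * 2 = 6.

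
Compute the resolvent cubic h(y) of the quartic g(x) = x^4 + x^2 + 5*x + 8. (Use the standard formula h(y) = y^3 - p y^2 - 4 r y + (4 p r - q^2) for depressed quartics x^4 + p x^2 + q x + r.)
h(y) = y^3 - y^2 - 32*y + 7

Identify coefficients: p = 1, q = 5, r = 8.
Plug into h(y) = y^3 - p y^2 - 4 r y + (4 p r - q^2):
  h(y) = y^3 - (1) y^2 - 4*(8) y + (4*(1)*(8) - (5)^2)
       = y^3 + (-1) y^2 + (-32) y + (7).
Simplifying: h(y) = y^3 - y^2 - 32*y + 7.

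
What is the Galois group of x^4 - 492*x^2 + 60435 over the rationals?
Gal(K/Q) = V_4 (Klein four-group, Z/2Z × Z/2Z)

f factors as (x^2 - 237)(x^2 - 255), so the splitting field is K = Q(sqrt(237), sqrt(255)). The elements 237, 255, 60435 are all non-squares in Q, so sqrt(237) and sqrt(255) generate independent quadratic extensions. Thus [K:Q] = 4 and Gal(K/Q) is generated by the two order-2 automorphisms sqrt(237) ↦ -sqrt(237) and sqrt(255) ↦ -sqrt(255), giving V_4.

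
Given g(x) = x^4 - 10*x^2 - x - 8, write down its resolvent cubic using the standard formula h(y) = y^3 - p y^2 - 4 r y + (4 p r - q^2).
h(y) = y^3 + 10*y^2 + 32*y + 319

Identify coefficients: p = -10, q = -1, r = -8.
Plug into h(y) = y^3 - p y^2 - 4 r y + (4 p r - q^2):
  h(y) = y^3 - (-10) y^2 - 4*(-8) y + (4*(-10)*(-8) - (-1)^2)
       = y^3 + (10) y^2 + (32) y + (319).
Simplifying: h(y) = y^3 + 10*y^2 + 32*y + 319.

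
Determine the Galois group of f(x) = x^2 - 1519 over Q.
Gal(K/Q) = Z/2Z (cyclic of order 2)

x^2 - 1519 is irreducible over Q since 1519 is not a rational square. The splitting field Q(sqrt(1519)) has degree 2 over Q, and its unique nontrivial automorphism is sqrt(1519) ↦ -sqrt(1519). Hence Gal(Q(sqrt(1519))/Q) = Z/2Z.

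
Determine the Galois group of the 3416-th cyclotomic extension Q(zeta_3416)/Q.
|Gal(Q(zeta_3416)/Q)| = phi(3416) = 1440; group ≅ (Z/3416Z)^* ≅ Z/2Z × Z/2Z × Z/6Z × Z/60Z

The n-th cyclotomic polynomial Φ_3416(x) is the minimal polynomial of zeta_3416 over Q and has degree phi(3416) = 1440. So Q(zeta_3416) is a degree-1440 Galois extension with Galois group (Z/3416Z)^*. By CRT, (Z/3416Z)^* ≅ (Z/8Z)^* × (Z/7Z)^* × (Z/61Z)^*. Each prime-power unit group is (Z/8Z)^* ≅ Z/2Z × Z/2Z; (Z/7Z)^* ≅ Z/6Z; (Z/61Z)^* ≅ Z/60Z. Hence Gal(Q(zeta_3416)/Q) ≅ Z/2Z × Z/2Z × Z/6Z × Z/60Z.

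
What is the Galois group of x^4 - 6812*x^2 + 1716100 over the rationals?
Gal(K/Q) = Z/2Z (cyclic of order 2)

f factors as (x^2 - 6550)(x^2 - 262), so the splitting field is K = Q(sqrt(6550), sqrt(262)). The squarefree part of 6550 is 262 and the squarefree part of 262 is also 262, so sqrt(6550) and sqrt(262) are both rational multiples of sqrt(262). Hence Q(sqrt(6550)) = Q(sqrt(262)) = Q(sqrt(262)), and the splitting field collapses to a single degree-2 extension with Galois group Z/2Z.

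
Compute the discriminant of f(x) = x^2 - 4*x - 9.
Δ = 52

For a quadratic a x^2 + b x + c the discriminant is Δ = b^2 - 4ac = (-4)^2 - 4*(1)*(-9) = 16 - (-36) = 52.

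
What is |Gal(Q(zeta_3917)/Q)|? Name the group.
|Gal(Q(zeta_3917)/Q)| = phi(3917) = 3916; group ≅ (Z/3917Z)^* ≅ Z/3916Z

The n-th cyclotomic polynomial Φ_3917(x) is the minimal polynomial of zeta_3917 over Q and has degree phi(3917) = 3916. So Q(zeta_3917) is a degree-3916 Galois extension with Galois group (Z/3917Z)^*. (Z/3917Z)^* is cyclic since 3917 is an odd prime power (or 4). Hence Gal(Q(zeta_3917)/Q) ≅ Z/3916Z.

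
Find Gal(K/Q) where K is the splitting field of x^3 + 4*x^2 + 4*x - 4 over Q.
Gal(K/Q) = S_3 (symmetric group of order 6)

Compute the discriminant of x^3 + (4)*x^2 + (4)*x + (-4): Δ = -560. Since Δ is not a rational square, the Galois group is not contained in A_3; it must be the full S_3 (irreducibility of the cubic rules out anything smaller).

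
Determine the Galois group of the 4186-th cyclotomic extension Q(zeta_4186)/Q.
|Gal(Q(zeta_4186)/Q)| = phi(4186) = 1584; group ≅ (Z/4186Z)^* ≅ Z/6Z × Z/12Z × Z/22Z

The n-th cyclotomic polynomial Φ_4186(x) is the minimal polynomial of zeta_4186 over Q and has degree phi(4186) = 1584. So Q(zeta_4186) is a degree-1584 Galois extension with Galois group (Z/4186Z)^*. By CRT, (Z/4186Z)^* ≅ (Z/2Z)^* × (Z/7Z)^* × (Z/13Z)^* × (Z/23Z)^*. Each prime-power unit group is (Z/2Z)^* ≅ trivial group (order 1); (Z/7Z)^* ≅ Z/6Z; (Z/13Z)^* ≅ Z/12Z; (Z/23Z)^* ≅ Z/22Z. Hence Gal(Q(zeta_4186)/Q) ≅ Z/6Z × Z/12Z × Z/22Z.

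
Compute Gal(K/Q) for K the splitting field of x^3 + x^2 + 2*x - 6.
Gal(K/Q) = S_3 (symmetric group of order 6)

Compute the discriminant of x^3 + (1)*x^2 + (2)*x + (-6): Δ = -1192. Since Δ is not a rational square, the Galois group is not contained in A_3; it must be the full S_3 (irreducibility of the cubic rules out anything smaller).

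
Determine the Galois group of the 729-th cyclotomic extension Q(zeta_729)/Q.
|Gal(Q(zeta_729)/Q)| = phi(729) = 486; group ≅ (Z/729Z)^* ≅ Z/486Z

The n-th cyclotomic polynomial Φ_729(x) is the minimal polynomial of zeta_729 over Q and has degree phi(729) = 486. So Q(zeta_729) is a degree-486 Galois extension with Galois group (Z/729Z)^*. (Z/729Z)^* is cyclic since 729 is an odd prime power (or 4). Hence Gal(Q(zeta_729)/Q) ≅ Z/486Z.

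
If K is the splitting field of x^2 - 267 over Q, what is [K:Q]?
[K:Q] = 2

The polynomial x^2 - 267 is irreducible over Q since 267 is not a perfect square. Its splitting field is Q(sqrt(267)), which has degree 2 over Q.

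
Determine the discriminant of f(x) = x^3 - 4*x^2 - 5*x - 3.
Δ = -1191

For x^3 + a x^2 + b x + c the discriminant is Δ = 18 a b c - 4 a^3 c + a^2 b^2 - 4 b^3 - 27 c^2.
Plug a = -4, b = -5, c = -3:
  18*(-4)*(-5)*(-3) - 4*(-4)^3*(-3) + (-4)^2*(-5)^2 - 4*(-5)^3 - 27*(-3)^2
  = -1080 + (-768) + 400 + (500) + (-243)
  = -1191.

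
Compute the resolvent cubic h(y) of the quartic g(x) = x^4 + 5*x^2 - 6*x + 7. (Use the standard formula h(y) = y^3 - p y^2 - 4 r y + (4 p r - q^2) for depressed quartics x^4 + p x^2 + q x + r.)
h(y) = y^3 - 5*y^2 - 28*y + 104

Identify coefficients: p = 5, q = -6, r = 7.
Plug into h(y) = y^3 - p y^2 - 4 r y + (4 p r - q^2):
  h(y) = y^3 - (5) y^2 - 4*(7) y + (4*(5)*(7) - (-6)^2)
       = y^3 + (-5) y^2 + (-28) y + (104).
Simplifying: h(y) = y^3 - 5*y^2 - 28*y + 104.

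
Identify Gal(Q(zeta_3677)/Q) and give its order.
|Gal(Q(zeta_3677)/Q)| = phi(3677) = 3676; group ≅ (Z/3677Z)^* ≅ Z/3676Z

The n-th cyclotomic polynomial Φ_3677(x) is the minimal polynomial of zeta_3677 over Q and has degree phi(3677) = 3676. So Q(zeta_3677) is a degree-3676 Galois extension with Galois group (Z/3677Z)^*. (Z/3677Z)^* is cyclic since 3677 is an odd prime power (or 4). Hence Gal(Q(zeta_3677)/Q) ≅ Z/3676Z.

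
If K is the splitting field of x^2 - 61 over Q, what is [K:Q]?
[K:Q] = 2

The polynomial x^2 - 61 is irreducible over Q since 61 is not a perfect square. Its splitting field is Q(sqrt(61)), which has degree 2 over Q.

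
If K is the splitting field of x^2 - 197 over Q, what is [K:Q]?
[K:Q] = 2

The polynomial x^2 - 197 is irreducible over Q since 197 is not a perfect square. Its splitting field is Q(sqrt(197)), which has degree 2 over Q.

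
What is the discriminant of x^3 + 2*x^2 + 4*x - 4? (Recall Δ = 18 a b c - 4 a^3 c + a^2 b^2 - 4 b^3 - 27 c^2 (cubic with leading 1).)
Δ = -1072

For x^3 + a x^2 + b x + c the discriminant is Δ = 18 a b c - 4 a^3 c + a^2 b^2 - 4 b^3 - 27 c^2.
Plug a = 2, b = 4, c = -4:
  18*(2)*(4)*(-4) - 4*(2)^3*(-4) + (2)^2*(4)^2 - 4*(4)^3 - 27*(-4)^2
  = -576 + (128) + 64 + (-256) + (-432)
  = -1072.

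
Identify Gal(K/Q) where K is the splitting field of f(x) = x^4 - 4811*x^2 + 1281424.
Gal(K/Q) = Z/2Z (cyclic of order 2)

f factors as (x^2 - 4528)(x^2 - 283), so the splitting field is K = Q(sqrt(4528), sqrt(283)). The squarefree part of 4528 is 283 and the squarefree part of 283 is also 283, so sqrt(4528) and sqrt(283) are both rational multiples of sqrt(283). Hence Q(sqrt(4528)) = Q(sqrt(283)) = Q(sqrt(283)), and the splitting field collapses to a single degree-2 extension with Galois group Z/2Z.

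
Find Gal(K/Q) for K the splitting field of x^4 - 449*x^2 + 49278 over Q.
Gal(K/Q) = V_4 (Klein four-group, Z/2Z × Z/2Z)

f factors as (x^2 - 191)(x^2 - 258), so the splitting field is K = Q(sqrt(191), sqrt(258)). The elements 191, 258, 49278 are all non-squares in Q, so sqrt(191) and sqrt(258) generate independent quadratic extensions. Thus [K:Q] = 4 and Gal(K/Q) is generated by the two order-2 automorphisms sqrt(191) ↦ -sqrt(191) and sqrt(258) ↦ -sqrt(258), giving V_4.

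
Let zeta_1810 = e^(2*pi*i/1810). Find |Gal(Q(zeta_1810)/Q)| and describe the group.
|Gal(Q(zeta_1810)/Q)| = phi(1810) = 720; group ≅ (Z/1810Z)^* ≅ Z/4Z × Z/180Z

The n-th cyclotomic polynomial Φ_1810(x) is the minimal polynomial of zeta_1810 over Q and has degree phi(1810) = 720. So Q(zeta_1810) is a degree-720 Galois extension with Galois group (Z/1810Z)^*. By CRT, (Z/1810Z)^* ≅ (Z/2Z)^* × (Z/5Z)^* × (Z/181Z)^*. Each prime-power unit group is (Z/2Z)^* ≅ trivial group (order 1); (Z/5Z)^* ≅ Z/4Z; (Z/181Z)^* ≅ Z/180Z. Hence Gal(Q(zeta_1810)/Q) ≅ Z/4Z × Z/180Z.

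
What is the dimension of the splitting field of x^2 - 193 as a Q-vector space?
[K:Q] = 2

The polynomial x^2 - 193 is irreducible over Q since 193 is not a perfect square. Its splitting field is Q(sqrt(193)), which has degree 2 over Q.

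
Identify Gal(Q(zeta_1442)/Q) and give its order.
|Gal(Q(zeta_1442)/Q)| = phi(1442) = 612; group ≅ (Z/1442Z)^* ≅ Z/6Z × Z/102Z

The n-th cyclotomic polynomial Φ_1442(x) is the minimal polynomial of zeta_1442 over Q and has degree phi(1442) = 612. So Q(zeta_1442) is a degree-612 Galois extension with Galois group (Z/1442Z)^*. By CRT, (Z/1442Z)^* ≅ (Z/2Z)^* × (Z/7Z)^* × (Z/103Z)^*. Each prime-power unit group is (Z/2Z)^* ≅ trivial group (order 1); (Z/7Z)^* ≅ Z/6Z; (Z/103Z)^* ≅ Z/102Z. Hence Gal(Q(zeta_1442)/Q) ≅ Z/6Z × Z/102Z.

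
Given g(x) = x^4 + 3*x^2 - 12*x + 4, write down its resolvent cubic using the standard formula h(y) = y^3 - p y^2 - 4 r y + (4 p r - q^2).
h(y) = y^3 - 3*y^2 - 16*y - 96

Identify coefficients: p = 3, q = -12, r = 4.
Plug into h(y) = y^3 - p y^2 - 4 r y + (4 p r - q^2):
  h(y) = y^3 - (3) y^2 - 4*(4) y + (4*(3)*(4) - (-12)^2)
       = y^3 + (-3) y^2 + (-16) y + (-96).
Simplifying: h(y) = y^3 - 3*y^2 - 16*y - 96.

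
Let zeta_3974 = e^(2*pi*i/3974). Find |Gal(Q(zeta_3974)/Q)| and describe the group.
|Gal(Q(zeta_3974)/Q)| = phi(3974) = 1986; group ≅ (Z/3974Z)^* ≅ Z/1986Z

The n-th cyclotomic polynomial Φ_3974(x) is the minimal polynomial of zeta_3974 over Q and has degree phi(3974) = 1986. So Q(zeta_3974) is a degree-1986 Galois extension with Galois group (Z/3974Z)^*. By CRT, (Z/3974Z)^* ≅ (Z/2Z)^* × (Z/1987Z)^*. Each prime-power unit group is (Z/2Z)^* ≅ trivial group (order 1); (Z/1987Z)^* ≅ Z/1986Z. Hence Gal(Q(zeta_3974)/Q) ≅ Z/1986Z.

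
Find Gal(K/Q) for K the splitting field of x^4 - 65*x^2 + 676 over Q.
Gal(K/Q) = Z/2Z (cyclic of order 2)

f factors as (x^2 - 52)(x^2 - 13), so the splitting field is K = Q(sqrt(52), sqrt(13)). The squarefree part of 52 is 13 and the squarefree part of 13 is also 13, so sqrt(52) and sqrt(13) are both rational multiples of sqrt(13). Hence Q(sqrt(52)) = Q(sqrt(13)) = Q(sqrt(13)), and the splitting field collapses to a single degree-2 extension with Galois group Z/2Z.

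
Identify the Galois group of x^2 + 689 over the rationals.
Gal(K/Q) = Z/2Z (cyclic of order 2)

x^2 + 689 is irreducible over Q since -689 is not a rational square. The splitting field Q(sqrt(-689)) has degree 2 over Q, and its unique nontrivial automorphism is sqrt(-689) ↦ -sqrt(-689). Hence Gal(Q(sqrt(-689))/Q) = Z/2Z.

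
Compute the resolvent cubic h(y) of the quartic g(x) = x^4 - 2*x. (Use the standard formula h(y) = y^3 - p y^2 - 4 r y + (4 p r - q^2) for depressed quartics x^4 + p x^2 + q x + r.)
h(y) = y^3 - 4

Identify coefficients: p = 0, q = -2, r = 0.
Plug into h(y) = y^3 - p y^2 - 4 r y + (4 p r - q^2):
  h(y) = y^3 - (0) y^2 - 4*(0) y + (4*(0)*(0) - (-2)^2)
       = y^3 + (0) y^2 + (0) y + (-4).
Simplifying: h(y) = y^3 - 4.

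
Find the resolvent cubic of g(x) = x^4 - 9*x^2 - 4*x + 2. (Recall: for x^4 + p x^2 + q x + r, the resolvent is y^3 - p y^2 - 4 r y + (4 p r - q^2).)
h(y) = y^3 + 9*y^2 - 8*y - 88

Identify coefficients: p = -9, q = -4, r = 2.
Plug into h(y) = y^3 - p y^2 - 4 r y + (4 p r - q^2):
  h(y) = y^3 - (-9) y^2 - 4*(2) y + (4*(-9)*(2) - (-4)^2)
       = y^3 + (9) y^2 + (-8) y + (-88).
Simplifying: h(y) = y^3 + 9*y^2 - 8*y - 88.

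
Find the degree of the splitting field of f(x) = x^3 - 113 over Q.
[K:Q] = 6

x^3 - 113 has one real root r = 113^(1/3) and two complex roots r*zeta_3, r*zeta_3^2 where zeta_3 = e^(2*pi*i/3). The splitting field is Q(r, zeta_3). [Q(r):Q] = 3 and [Q(zeta_3):Q] = 2 with gcd = 1, so [Q(r, zeta_3):Q] = 3 * 2 = 6.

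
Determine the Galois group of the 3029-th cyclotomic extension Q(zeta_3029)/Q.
|Gal(Q(zeta_3029)/Q)| = phi(3029) = 2784; group ≅ (Z/3029Z)^* ≅ Z/12Z × Z/232Z

The n-th cyclotomic polynomial Φ_3029(x) is the minimal polynomial of zeta_3029 over Q and has degree phi(3029) = 2784. So Q(zeta_3029) is a degree-2784 Galois extension with Galois group (Z/3029Z)^*. By CRT, (Z/3029Z)^* ≅ (Z/13Z)^* × (Z/233Z)^*. Each prime-power unit group is (Z/13Z)^* ≅ Z/12Z; (Z/233Z)^* ≅ Z/232Z. Hence Gal(Q(zeta_3029)/Q) ≅ Z/12Z × Z/232Z.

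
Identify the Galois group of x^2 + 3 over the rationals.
Gal(K/Q) = Z/2Z (cyclic of order 2)

x^2 + 3 is irreducible over Q since -3 is not a rational square. The splitting field Q(sqrt(-3)) has degree 2 over Q, and its unique nontrivial automorphism is sqrt(-3) ↦ -sqrt(-3). Hence Gal(Q(sqrt(-3))/Q) = Z/2Z.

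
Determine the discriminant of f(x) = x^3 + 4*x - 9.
Δ = -2443

For a depressed cubic x^3 + p x + q the discriminant is Δ = -4 p^3 - 27 q^2 = -4*(4)^3 - 27*(-9)^2 = -256 - 2187 = -2443.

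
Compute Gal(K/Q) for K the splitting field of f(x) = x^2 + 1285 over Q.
Gal(K/Q) = Z/2Z (cyclic of order 2)

x^2 + 1285 is irreducible over Q since -1285 is not a rational square. The splitting field Q(sqrt(-1285)) has degree 2 over Q, and its unique nontrivial automorphism is sqrt(-1285) ↦ -sqrt(-1285). Hence Gal(Q(sqrt(-1285))/Q) = Z/2Z.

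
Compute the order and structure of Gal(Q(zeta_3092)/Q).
|Gal(Q(zeta_3092)/Q)| = phi(3092) = 1544; group ≅ (Z/3092Z)^* ≅ Z/2Z × Z/772Z

The n-th cyclotomic polynomial Φ_3092(x) is the minimal polynomial of zeta_3092 over Q and has degree phi(3092) = 1544. So Q(zeta_3092) is a degree-1544 Galois extension with Galois group (Z/3092Z)^*. By CRT, (Z/3092Z)^* ≅ (Z/4Z)^* × (Z/773Z)^*. Each prime-power unit group is (Z/4Z)^* ≅ Z/2Z; (Z/773Z)^* ≅ Z/772Z. Hence Gal(Q(zeta_3092)/Q) ≅ Z/2Z × Z/772Z.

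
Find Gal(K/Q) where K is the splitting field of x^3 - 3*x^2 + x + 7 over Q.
Gal(K/Q) = S_3 (symmetric group of order 6)

Compute the discriminant of x^3 + (-3)*x^2 + (1)*x + (7): Δ = -940. Since Δ is not a rational square, the Galois group is not contained in A_3; it must be the full S_3 (irreducibility of the cubic rules out anything smaller).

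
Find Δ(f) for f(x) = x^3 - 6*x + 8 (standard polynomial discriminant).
Δ = -864

For a depressed cubic x^3 + p x + q the discriminant is Δ = -4 p^3 - 27 q^2 = -4*(-6)^3 - 27*(8)^2 = 864 - 1728 = -864.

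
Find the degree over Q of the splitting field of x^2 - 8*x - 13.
[K:Q] = 2

The discriminant of x^2 + (-8)*x + (-13) is b^2 - 4c = 64 - (-52) = 116. Since 116 is not a perfect square in Q, the polynomial is irreducible over Q. Its two roots generate a degree-2 extension, so [K:Q] = 2.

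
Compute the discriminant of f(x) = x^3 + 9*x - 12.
Δ = -6804

For a depressed cubic x^3 + p x + q the discriminant is Δ = -4 p^3 - 27 q^2 = -4*(9)^3 - 27*(-12)^2 = -2916 - 3888 = -6804.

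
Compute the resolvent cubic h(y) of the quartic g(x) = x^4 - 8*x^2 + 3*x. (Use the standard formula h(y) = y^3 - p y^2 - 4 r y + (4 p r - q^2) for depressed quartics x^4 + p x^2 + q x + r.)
h(y) = y^3 + 8*y^2 - 9

Identify coefficients: p = -8, q = 3, r = 0.
Plug into h(y) = y^3 - p y^2 - 4 r y + (4 p r - q^2):
  h(y) = y^3 - (-8) y^2 - 4*(0) y + (4*(-8)*(0) - (3)^2)
       = y^3 + (8) y^2 + (0) y + (-9).
Simplifying: h(y) = y^3 + 8*y^2 - 9.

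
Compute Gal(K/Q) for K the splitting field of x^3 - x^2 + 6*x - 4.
Gal(K/Q) = S_3 (symmetric group of order 6)

Compute the discriminant of x^3 + (-1)*x^2 + (6)*x + (-4): Δ = -844. Since Δ is not a rational square, the Galois group is not contained in A_3; it must be the full S_3 (irreducibility of the cubic rules out anything smaller).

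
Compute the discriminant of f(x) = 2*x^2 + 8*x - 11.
Δ = 152

For a quadratic a x^2 + b x + c the discriminant is Δ = b^2 - 4ac = (8)^2 - 4*(2)*(-11) = 64 - (-88) = 152.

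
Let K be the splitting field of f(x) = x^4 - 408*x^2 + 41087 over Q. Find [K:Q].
[K:Q] = 4

f factors as (x^2 - 227)(x^2 - 181); the splitting field is K = Q(sqrt(227), sqrt(181)). Since 227, 181, and 41087 are all non-squares in Q, the three subfields Q(sqrt(227)), Q(sqrt(181)), Q(sqrt(41087)) are distinct degree-2 extensions, so [K:Q] = 4 (Klein four Galois group).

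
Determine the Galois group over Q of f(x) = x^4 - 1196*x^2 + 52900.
Gal(K/Q) = Z/2Z (cyclic of order 2)

f factors as (x^2 - 1150)(x^2 - 46), so the splitting field is K = Q(sqrt(1150), sqrt(46)). The squarefree part of 1150 is 46 and the squarefree part of 46 is also 46, so sqrt(1150) and sqrt(46) are both rational multiples of sqrt(46). Hence Q(sqrt(1150)) = Q(sqrt(46)) = Q(sqrt(46)), and the splitting field collapses to a single degree-2 extension with Galois group Z/2Z.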